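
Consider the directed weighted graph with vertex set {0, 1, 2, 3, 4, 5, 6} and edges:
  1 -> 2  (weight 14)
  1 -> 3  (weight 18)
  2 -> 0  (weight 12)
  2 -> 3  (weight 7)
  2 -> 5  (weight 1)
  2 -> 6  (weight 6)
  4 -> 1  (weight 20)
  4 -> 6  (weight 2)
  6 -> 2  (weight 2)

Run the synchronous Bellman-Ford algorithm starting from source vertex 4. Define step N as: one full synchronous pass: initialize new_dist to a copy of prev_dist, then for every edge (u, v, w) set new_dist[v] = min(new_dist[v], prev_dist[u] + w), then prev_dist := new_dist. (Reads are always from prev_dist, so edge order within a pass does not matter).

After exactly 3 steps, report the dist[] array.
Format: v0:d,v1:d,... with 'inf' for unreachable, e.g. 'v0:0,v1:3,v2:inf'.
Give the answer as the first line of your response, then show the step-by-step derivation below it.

v0:16,v1:20,v2:4,v3:11,v4:0,v5:5,v6:2

step 1: dist = v0:inf,v1:20,v2:inf,v3:inf,v4:0,v5:inf,v6:2
step 2: dist = v0:inf,v1:20,v2:4,v3:38,v4:0,v5:inf,v6:2
step 3: dist = v0:16,v1:20,v2:4,v3:11,v4:0,v5:5,v6:2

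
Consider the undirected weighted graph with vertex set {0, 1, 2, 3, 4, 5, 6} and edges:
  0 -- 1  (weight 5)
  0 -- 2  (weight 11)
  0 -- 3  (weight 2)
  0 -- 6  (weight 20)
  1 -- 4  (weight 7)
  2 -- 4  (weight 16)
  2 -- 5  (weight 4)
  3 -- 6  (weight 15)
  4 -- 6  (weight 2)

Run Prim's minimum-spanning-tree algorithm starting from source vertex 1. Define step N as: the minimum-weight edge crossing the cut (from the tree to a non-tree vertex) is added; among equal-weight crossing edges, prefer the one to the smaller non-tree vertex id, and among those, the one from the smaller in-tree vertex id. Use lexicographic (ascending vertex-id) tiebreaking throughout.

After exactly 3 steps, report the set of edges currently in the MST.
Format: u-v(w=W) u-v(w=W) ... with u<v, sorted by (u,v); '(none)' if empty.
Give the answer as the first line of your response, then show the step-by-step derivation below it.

0-1(w=5) 0-3(w=2) 1-4(w=7)

step 1: add edge 0-1 (w=5); MST = {0-1(w=5)}
step 2: add edge 0-3 (w=2); MST = {0-1(w=5) 0-3(w=2)}
step 3: add edge 1-4 (w=7); MST = {0-1(w=5) 0-3(w=2) 1-4(w=7)}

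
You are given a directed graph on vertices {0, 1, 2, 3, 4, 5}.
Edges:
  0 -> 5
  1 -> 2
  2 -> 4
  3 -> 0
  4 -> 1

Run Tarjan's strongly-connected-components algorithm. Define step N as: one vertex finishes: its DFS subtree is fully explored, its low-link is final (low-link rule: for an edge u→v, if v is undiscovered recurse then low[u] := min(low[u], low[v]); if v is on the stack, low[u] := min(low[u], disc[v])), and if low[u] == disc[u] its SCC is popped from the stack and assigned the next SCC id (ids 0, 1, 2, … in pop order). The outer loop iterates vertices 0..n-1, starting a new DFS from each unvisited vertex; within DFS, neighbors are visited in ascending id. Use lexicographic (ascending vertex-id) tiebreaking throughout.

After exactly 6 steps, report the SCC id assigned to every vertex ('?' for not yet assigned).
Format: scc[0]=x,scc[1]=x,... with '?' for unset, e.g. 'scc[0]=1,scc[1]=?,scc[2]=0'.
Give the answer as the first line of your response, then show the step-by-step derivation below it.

scc[0]=1,scc[1]=2,scc[2]=2,scc[3]=3,scc[4]=2,scc[5]=0

step 1: low=(low[0]=0,low[1]=?,low[2]=?,low[3]=?,low[4]=?,low[5]=1); scc=(scc[0]=?,scc[1]=?,scc[2]=?,scc[3]=?,scc[4]=?,scc[5]=0)
step 2: low=(low[0]=0,low[1]=?,low[2]=?,low[3]=?,low[4]=?,low[5]=1); scc=(scc[0]=1,scc[1]=?,scc[2]=?,scc[3]=?,scc[4]=?,scc[5]=0)
step 3: low=(low[0]=0,low[1]=2,low[2]=3,low[3]=?,low[4]=2,low[5]=1); scc=(scc[0]=1,scc[1]=?,scc[2]=?,scc[3]=?,scc[4]=?,scc[5]=0)
step 4: low=(low[0]=0,low[1]=2,low[2]=2,low[3]=?,low[4]=2,low[5]=1); scc=(scc[0]=1,scc[1]=?,scc[2]=?,scc[3]=?,scc[4]=?,scc[5]=0)
step 5: low=(low[0]=0,low[1]=2,low[2]=2,low[3]=?,low[4]=2,low[5]=1); scc=(scc[0]=1,scc[1]=2,scc[2]=2,scc[3]=?,scc[4]=2,scc[5]=0)
step 6: low=(low[0]=0,low[1]=2,low[2]=2,low[3]=5,low[4]=2,low[5]=1); scc=(scc[0]=1,scc[1]=2,scc[2]=2,scc[3]=3,scc[4]=2,scc[5]=0)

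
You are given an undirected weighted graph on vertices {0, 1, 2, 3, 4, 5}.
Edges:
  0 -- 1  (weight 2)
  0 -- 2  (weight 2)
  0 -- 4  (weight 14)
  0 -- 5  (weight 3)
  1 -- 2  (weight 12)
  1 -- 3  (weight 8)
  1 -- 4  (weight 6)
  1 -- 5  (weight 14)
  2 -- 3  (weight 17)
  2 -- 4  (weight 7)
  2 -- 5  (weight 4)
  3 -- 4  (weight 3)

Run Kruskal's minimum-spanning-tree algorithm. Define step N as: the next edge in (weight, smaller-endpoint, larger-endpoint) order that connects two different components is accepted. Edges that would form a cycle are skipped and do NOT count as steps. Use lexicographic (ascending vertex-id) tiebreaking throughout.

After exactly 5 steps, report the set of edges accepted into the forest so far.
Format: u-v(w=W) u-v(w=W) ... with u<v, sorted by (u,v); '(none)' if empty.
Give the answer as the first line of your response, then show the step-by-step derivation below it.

0-1(w=2) 0-2(w=2) 0-5(w=3) 1-4(w=6) 3-4(w=3)

step 1: add edge 0-1 (w=2); MST = {0-1(w=2)}
step 2: add edge 0-2 (w=2); MST = {0-1(w=2) 0-2(w=2)}
step 3: add edge 0-5 (w=3); MST = {0-1(w=2) 0-2(w=2) 0-5(w=3)}
step 4: add edge 3-4 (w=3); MST = {0-1(w=2) 0-2(w=2) 0-5(w=3) 3-4(w=3)}
step 5: add edge 1-4 (w=6); MST = {0-1(w=2) 0-2(w=2) 0-5(w=3) 1-4(w=6) 3-4(w=3)}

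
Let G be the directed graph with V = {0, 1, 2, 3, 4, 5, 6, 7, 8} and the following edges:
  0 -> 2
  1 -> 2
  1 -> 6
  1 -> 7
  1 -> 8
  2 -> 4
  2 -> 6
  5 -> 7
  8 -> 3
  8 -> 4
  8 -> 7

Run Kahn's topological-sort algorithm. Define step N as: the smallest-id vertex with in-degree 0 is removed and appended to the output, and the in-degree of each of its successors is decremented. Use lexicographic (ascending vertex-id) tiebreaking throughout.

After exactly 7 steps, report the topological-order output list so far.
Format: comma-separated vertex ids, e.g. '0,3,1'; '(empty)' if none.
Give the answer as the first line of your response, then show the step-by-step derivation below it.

0,1,2,5,6,8,3

step 1: output 0; order=[0]; indeg=(0,0,1,1,2,0,2,3,1)
step 2: output 1; order=[0,1]; indeg=(0,0,0,1,2,0,1,2,0)
step 3: output 2; order=[0,1,2]; indeg=(0,0,0,1,1,0,0,2,0)
step 4: output 5; order=[0,1,2,5]; indeg=(0,0,0,1,1,0,0,1,0)
step 5: output 6; order=[0,1,2,5,6]; indeg=(0,0,0,1,1,0,0,1,0)
step 6: output 8; order=[0,1,2,5,6,8]; indeg=(0,0,0,0,0,0,0,0,0)
step 7: output 3; order=[0,1,2,5,6,8,3]; indeg=(0,0,0,0,0,0,0,0,0)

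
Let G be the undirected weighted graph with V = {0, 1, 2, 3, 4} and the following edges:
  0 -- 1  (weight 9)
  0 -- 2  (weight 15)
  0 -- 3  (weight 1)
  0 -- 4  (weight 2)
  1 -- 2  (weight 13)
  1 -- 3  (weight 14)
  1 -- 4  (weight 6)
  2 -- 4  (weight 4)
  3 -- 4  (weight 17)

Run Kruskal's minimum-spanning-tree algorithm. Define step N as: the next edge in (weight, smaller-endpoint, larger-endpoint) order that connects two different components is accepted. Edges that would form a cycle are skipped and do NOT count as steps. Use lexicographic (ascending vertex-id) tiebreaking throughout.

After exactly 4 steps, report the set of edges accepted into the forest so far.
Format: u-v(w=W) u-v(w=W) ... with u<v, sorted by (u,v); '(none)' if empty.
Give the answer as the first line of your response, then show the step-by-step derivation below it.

0-3(w=1) 0-4(w=2) 1-4(w=6) 2-4(w=4)

step 1: add edge 0-3 (w=1); MST = {0-3(w=1)}
step 2: add edge 0-4 (w=2); MST = {0-3(w=1) 0-4(w=2)}
step 3: add edge 2-4 (w=4); MST = {0-3(w=1) 0-4(w=2) 2-4(w=4)}
step 4: add edge 1-4 (w=6); MST = {0-3(w=1) 0-4(w=2) 1-4(w=6) 2-4(w=4)}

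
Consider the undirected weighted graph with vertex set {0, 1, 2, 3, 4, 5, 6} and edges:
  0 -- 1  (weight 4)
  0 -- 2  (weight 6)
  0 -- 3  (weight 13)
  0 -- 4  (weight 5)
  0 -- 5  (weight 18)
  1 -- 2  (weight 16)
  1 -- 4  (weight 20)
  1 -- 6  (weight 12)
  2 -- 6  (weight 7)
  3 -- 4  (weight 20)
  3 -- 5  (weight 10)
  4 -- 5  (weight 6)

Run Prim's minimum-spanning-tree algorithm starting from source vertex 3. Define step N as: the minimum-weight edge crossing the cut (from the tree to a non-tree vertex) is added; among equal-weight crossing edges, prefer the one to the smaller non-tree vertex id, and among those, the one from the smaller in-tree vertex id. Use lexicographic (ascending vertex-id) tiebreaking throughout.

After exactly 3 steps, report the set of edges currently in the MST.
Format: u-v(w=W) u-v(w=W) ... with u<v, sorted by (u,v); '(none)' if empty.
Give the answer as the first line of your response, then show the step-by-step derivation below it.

0-4(w=5) 3-5(w=10) 4-5(w=6)

step 1: add edge 3-5 (w=10); MST = {3-5(w=10)}
step 2: add edge 4-5 (w=6); MST = {3-5(w=10) 4-5(w=6)}
step 3: add edge 0-4 (w=5); MST = {0-4(w=5) 3-5(w=10) 4-5(w=6)}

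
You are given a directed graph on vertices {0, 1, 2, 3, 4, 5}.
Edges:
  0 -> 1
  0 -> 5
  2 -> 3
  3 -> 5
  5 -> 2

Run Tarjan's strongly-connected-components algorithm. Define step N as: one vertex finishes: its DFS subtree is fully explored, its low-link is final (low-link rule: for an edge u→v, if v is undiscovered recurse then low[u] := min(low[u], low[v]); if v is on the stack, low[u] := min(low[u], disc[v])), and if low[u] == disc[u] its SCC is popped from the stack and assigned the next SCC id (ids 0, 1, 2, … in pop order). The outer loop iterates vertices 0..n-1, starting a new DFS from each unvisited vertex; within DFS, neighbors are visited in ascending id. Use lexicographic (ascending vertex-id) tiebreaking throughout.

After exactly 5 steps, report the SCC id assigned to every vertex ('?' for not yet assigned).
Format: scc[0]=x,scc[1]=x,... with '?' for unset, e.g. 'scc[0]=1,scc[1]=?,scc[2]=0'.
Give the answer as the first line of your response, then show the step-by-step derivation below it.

scc[0]=2,scc[1]=0,scc[2]=1,scc[3]=1,scc[4]=?,scc[5]=1

step 1: low=(low[0]=0,low[1]=1,low[2]=?,low[3]=?,low[4]=?,low[5]=?); scc=(scc[0]=?,scc[1]=0,scc[2]=?,scc[3]=?,scc[4]=?,scc[5]=?)
step 2: low=(low[0]=0,low[1]=1,low[2]=3,low[3]=2,low[4]=?,low[5]=2); scc=(scc[0]=?,scc[1]=0,scc[2]=?,scc[3]=?,scc[4]=?,scc[5]=?)
step 3: low=(low[0]=0,low[1]=1,low[2]=2,low[3]=2,low[4]=?,low[5]=2); scc=(scc[0]=?,scc[1]=0,scc[2]=?,scc[3]=?,scc[4]=?,scc[5]=?)
step 4: low=(low[0]=0,low[1]=1,low[2]=2,low[3]=2,low[4]=?,low[5]=2); scc=(scc[0]=?,scc[1]=0,scc[2]=1,scc[3]=1,scc[4]=?,scc[5]=1)
step 5: low=(low[0]=0,low[1]=1,low[2]=2,low[3]=2,low[4]=?,low[5]=2); scc=(scc[0]=2,scc[1]=0,scc[2]=1,scc[3]=1,scc[4]=?,scc[5]=1)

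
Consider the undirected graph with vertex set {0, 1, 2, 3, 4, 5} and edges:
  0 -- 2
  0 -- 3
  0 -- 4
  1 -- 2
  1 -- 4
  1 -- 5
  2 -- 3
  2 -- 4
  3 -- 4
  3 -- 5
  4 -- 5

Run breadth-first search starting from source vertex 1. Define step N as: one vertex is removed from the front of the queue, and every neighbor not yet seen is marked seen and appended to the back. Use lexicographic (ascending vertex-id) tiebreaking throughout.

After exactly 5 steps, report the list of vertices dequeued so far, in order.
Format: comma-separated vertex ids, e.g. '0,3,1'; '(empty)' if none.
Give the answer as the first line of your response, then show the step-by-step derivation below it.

1,2,4,5,0

step 1: dequeue 1; queue=[2,4,5]; order=1
step 2: dequeue 2; queue=[4,5,0,3]; order=1,2
step 3: dequeue 4; queue=[5,0,3]; order=1,2,4
step 4: dequeue 5; queue=[0,3]; order=1,2,4,5
step 5: dequeue 0; queue=[3]; order=1,2,4,5,0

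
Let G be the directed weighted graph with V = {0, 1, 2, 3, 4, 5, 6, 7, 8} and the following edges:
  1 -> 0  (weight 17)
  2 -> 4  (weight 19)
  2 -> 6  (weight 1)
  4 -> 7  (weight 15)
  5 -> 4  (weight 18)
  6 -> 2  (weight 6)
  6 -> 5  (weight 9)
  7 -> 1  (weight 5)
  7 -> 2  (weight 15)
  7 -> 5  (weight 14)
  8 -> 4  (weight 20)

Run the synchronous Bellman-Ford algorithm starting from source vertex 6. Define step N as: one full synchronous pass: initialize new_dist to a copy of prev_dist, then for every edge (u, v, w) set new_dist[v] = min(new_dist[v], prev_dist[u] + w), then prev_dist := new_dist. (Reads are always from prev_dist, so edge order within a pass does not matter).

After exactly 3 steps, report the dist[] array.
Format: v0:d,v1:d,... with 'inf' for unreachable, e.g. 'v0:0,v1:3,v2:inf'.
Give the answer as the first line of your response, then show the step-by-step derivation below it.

v0:inf,v1:inf,v2:6,v3:inf,v4:25,v5:9,v6:0,v7:40,v8:inf

step 1: dist = v0:inf,v1:inf,v2:6,v3:inf,v4:inf,v5:9,v6:0,v7:inf,v8:inf
step 2: dist = v0:inf,v1:inf,v2:6,v3:inf,v4:25,v5:9,v6:0,v7:inf,v8:inf
step 3: dist = v0:inf,v1:inf,v2:6,v3:inf,v4:25,v5:9,v6:0,v7:40,v8:inf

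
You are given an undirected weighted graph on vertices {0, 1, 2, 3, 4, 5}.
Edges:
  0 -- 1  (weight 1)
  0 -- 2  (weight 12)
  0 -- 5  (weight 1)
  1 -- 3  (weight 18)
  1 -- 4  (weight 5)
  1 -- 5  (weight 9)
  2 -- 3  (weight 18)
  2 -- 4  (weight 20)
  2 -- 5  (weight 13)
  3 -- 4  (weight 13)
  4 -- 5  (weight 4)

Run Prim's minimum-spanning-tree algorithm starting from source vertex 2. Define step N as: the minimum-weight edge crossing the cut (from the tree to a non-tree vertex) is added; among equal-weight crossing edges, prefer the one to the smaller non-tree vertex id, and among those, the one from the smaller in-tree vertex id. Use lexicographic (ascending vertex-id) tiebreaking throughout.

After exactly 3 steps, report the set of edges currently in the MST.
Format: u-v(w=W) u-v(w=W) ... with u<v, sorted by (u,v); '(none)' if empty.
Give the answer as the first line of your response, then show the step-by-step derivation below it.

0-1(w=1) 0-2(w=12) 0-5(w=1)

step 1: add edge 0-2 (w=12); MST = {0-2(w=12)}
step 2: add edge 0-1 (w=1); MST = {0-1(w=1) 0-2(w=12)}
step 3: add edge 0-5 (w=1); MST = {0-1(w=1) 0-2(w=12) 0-5(w=1)}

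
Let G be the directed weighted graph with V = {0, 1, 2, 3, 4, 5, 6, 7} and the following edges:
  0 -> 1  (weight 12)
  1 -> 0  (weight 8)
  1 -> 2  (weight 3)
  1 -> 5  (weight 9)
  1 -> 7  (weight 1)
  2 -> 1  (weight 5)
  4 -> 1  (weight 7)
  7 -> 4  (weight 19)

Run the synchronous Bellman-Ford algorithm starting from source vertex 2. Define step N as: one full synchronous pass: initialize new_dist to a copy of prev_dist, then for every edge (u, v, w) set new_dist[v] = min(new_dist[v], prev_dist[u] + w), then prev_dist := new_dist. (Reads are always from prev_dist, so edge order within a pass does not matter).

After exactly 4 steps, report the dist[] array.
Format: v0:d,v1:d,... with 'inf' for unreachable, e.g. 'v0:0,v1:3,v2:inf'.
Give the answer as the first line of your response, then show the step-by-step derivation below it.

v0:13,v1:5,v2:0,v3:inf,v4:25,v5:14,v6:inf,v7:6

step 1: dist = v0:inf,v1:5,v2:0,v3:inf,v4:inf,v5:inf,v6:inf,v7:inf
step 2: dist = v0:13,v1:5,v2:0,v3:inf,v4:inf,v5:14,v6:inf,v7:6
step 3: dist = v0:13,v1:5,v2:0,v3:inf,v4:25,v5:14,v6:inf,v7:6
step 4: dist = v0:13,v1:5,v2:0,v3:inf,v4:25,v5:14,v6:inf,v7:6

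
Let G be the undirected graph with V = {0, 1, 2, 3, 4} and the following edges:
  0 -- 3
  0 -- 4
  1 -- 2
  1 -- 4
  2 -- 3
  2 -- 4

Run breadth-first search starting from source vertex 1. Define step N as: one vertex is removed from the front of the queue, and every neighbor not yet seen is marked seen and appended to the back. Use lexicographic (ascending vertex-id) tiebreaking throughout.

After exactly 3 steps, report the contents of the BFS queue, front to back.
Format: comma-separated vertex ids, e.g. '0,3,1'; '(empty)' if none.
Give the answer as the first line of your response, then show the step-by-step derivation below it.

3,0

step 1: dequeue 1; queue=[2,4]; order=1
step 2: dequeue 2; queue=[4,3]; order=1,2
step 3: dequeue 4; queue=[3,0]; order=1,2,4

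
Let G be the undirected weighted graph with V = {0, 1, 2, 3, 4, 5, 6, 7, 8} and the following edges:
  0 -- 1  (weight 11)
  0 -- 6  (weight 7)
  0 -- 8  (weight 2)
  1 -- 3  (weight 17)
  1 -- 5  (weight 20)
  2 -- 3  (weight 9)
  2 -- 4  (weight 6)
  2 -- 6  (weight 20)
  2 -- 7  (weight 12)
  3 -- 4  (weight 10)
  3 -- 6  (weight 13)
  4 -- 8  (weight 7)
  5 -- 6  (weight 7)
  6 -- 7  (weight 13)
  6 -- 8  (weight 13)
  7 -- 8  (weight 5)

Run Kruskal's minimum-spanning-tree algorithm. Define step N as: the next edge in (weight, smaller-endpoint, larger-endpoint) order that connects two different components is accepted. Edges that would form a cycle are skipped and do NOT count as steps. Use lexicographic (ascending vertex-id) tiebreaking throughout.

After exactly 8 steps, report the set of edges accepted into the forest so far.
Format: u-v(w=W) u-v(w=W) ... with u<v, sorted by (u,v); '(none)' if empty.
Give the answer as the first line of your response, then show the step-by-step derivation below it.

0-1(w=11) 0-6(w=7) 0-8(w=2) 2-3(w=9) 2-4(w=6) 4-8(w=7) 5-6(w=7) 7-8(w=5)

step 1: add edge 0-8 (w=2); MST = {0-8(w=2)}
step 2: add edge 7-8 (w=5); MST = {0-8(w=2) 7-8(w=5)}
step 3: add edge 2-4 (w=6); MST = {0-8(w=2) 2-4(w=6) 7-8(w=5)}
step 4: add edge 0-6 (w=7); MST = {0-6(w=7) 0-8(w=2) 2-4(w=6) 7-8(w=5)}
step 5: add edge 4-8 (w=7); MST = {0-6(w=7) 0-8(w=2) 2-4(w=6) 4-8(w=7) 7-8(w=5)}
step 6: add edge 5-6 (w=7); MST = {0-6(w=7) 0-8(w=2) 2-4(w=6) 4-8(w=7) 5-6(w=7) 7-8(w=5)}
step 7: add edge 2-3 (w=9); MST = {0-6(w=7) 0-8(w=2) 2-3(w=9) 2-4(w=6) 4-8(w=7) 5-6(w=7) 7-8(w=5)}
step 8: add edge 0-1 (w=11); MST = {0-1(w=11) 0-6(w=7) 0-8(w=2) 2-3(w=9) 2-4(w=6) 4-8(w=7) 5-6(w=7) 7-8(w=5)}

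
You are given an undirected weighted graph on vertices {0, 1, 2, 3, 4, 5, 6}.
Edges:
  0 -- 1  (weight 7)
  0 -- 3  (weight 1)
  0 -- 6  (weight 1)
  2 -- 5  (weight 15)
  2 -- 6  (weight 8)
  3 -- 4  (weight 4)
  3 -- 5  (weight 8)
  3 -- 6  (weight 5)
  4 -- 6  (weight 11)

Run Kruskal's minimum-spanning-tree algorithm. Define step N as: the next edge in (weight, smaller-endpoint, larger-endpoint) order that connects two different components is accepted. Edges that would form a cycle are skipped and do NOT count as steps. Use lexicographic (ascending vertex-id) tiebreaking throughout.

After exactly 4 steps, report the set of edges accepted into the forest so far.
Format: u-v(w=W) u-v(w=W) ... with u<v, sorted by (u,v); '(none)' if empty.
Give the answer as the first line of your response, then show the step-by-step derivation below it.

0-1(w=7) 0-3(w=1) 0-6(w=1) 3-4(w=4)

step 1: add edge 0-3 (w=1); MST = {0-3(w=1)}
step 2: add edge 0-6 (w=1); MST = {0-3(w=1) 0-6(w=1)}
step 3: add edge 3-4 (w=4); MST = {0-3(w=1) 0-6(w=1) 3-4(w=4)}
step 4: add edge 0-1 (w=7); MST = {0-1(w=7) 0-3(w=1) 0-6(w=1) 3-4(w=4)}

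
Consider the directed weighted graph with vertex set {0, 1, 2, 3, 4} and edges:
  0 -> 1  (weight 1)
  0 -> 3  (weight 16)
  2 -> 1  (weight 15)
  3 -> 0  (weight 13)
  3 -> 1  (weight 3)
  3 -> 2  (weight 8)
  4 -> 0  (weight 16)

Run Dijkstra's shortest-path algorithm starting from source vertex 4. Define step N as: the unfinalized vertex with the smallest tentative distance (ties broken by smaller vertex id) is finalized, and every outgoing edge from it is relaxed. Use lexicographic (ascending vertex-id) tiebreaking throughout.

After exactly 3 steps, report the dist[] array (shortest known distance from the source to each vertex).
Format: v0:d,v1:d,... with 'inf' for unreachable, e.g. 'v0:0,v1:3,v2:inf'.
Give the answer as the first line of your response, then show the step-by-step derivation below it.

v0:16,v1:17,v2:inf,v3:32,v4:0

step 1: dist = v0:16,v1:inf,v2:inf,v3:inf,v4:0
step 2: dist = v0:16,v1:17,v2:inf,v3:32,v4:0
step 3: dist = v0:16,v1:17,v2:inf,v3:32,v4:0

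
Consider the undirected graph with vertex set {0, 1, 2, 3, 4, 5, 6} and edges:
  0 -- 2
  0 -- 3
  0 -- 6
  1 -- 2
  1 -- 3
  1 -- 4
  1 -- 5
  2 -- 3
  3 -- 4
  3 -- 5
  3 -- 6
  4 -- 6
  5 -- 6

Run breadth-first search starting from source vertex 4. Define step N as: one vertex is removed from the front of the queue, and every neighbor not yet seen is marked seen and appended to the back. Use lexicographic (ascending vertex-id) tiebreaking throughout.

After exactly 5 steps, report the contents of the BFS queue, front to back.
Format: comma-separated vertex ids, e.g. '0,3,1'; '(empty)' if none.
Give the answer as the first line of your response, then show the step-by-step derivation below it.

5,0

step 1: dequeue 4; queue=[1,3,6]; order=4
step 2: dequeue 1; queue=[3,6,2,5]; order=4,1
step 3: dequeue 3; queue=[6,2,5,0]; order=4,1,3
step 4: dequeue 6; queue=[2,5,0]; order=4,1,3,6
step 5: dequeue 2; queue=[5,0]; order=4,1,3,6,2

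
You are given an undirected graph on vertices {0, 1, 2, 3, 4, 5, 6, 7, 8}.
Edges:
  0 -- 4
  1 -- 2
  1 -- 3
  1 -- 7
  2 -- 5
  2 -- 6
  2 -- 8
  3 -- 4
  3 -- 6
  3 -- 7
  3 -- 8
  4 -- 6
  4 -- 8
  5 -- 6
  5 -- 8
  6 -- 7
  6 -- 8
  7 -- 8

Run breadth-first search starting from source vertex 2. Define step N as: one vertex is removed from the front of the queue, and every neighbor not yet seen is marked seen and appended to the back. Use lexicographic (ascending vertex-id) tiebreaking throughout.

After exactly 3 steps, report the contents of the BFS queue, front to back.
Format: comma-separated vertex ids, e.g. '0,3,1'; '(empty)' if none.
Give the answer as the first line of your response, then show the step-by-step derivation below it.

6,8,3,7

step 1: dequeue 2; queue=[1,5,6,8]; order=2
step 2: dequeue 1; queue=[5,6,8,3,7]; order=2,1
step 3: dequeue 5; queue=[6,8,3,7]; order=2,1,5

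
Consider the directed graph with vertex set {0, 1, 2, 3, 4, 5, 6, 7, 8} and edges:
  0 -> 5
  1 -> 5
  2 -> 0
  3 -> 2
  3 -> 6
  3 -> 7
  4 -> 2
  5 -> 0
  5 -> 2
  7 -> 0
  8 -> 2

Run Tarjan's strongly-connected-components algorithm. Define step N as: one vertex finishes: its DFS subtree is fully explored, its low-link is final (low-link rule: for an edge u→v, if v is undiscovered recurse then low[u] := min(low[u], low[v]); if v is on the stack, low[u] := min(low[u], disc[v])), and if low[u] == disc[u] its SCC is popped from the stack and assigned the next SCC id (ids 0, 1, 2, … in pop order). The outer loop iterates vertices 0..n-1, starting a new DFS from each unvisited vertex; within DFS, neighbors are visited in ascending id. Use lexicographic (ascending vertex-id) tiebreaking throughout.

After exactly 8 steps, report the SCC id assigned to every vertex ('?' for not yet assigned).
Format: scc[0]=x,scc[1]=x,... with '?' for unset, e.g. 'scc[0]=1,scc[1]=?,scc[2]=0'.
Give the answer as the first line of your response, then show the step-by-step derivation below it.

scc[0]=0,scc[1]=1,scc[2]=0,scc[3]=4,scc[4]=5,scc[5]=0,scc[6]=2,scc[7]=3,scc[8]=?

step 1: low=(low[0]=0,low[1]=?,low[2]=0,low[3]=?,low[4]=?,low[5]=0,low[6]=?,low[7]=?,low[8]=?); scc=(scc[0]=?,scc[1]=?,scc[2]=?,scc[3]=?,scc[4]=?,scc[5]=?,scc[6]=?,scc[7]=?,scc[8]=?)
step 2: low=(low[0]=0,low[1]=?,low[2]=0,low[3]=?,low[4]=?,low[5]=0,low[6]=?,low[7]=?,low[8]=?); scc=(scc[0]=?,scc[1]=?,scc[2]=?,scc[3]=?,scc[4]=?,scc[5]=?,scc[6]=?,scc[7]=?,scc[8]=?)
step 3: low=(low[0]=0,low[1]=?,low[2]=0,low[3]=?,low[4]=?,low[5]=0,low[6]=?,low[7]=?,low[8]=?); scc=(scc[0]=0,scc[1]=?,scc[2]=0,scc[3]=?,scc[4]=?,scc[5]=0,scc[6]=?,scc[7]=?,scc[8]=?)
step 4: low=(low[0]=0,low[1]=3,low[2]=0,low[3]=?,low[4]=?,low[5]=0,low[6]=?,low[7]=?,low[8]=?); scc=(scc[0]=0,scc[1]=1,scc[2]=0,scc[3]=?,scc[4]=?,scc[5]=0,scc[6]=?,scc[7]=?,scc[8]=?)
step 5: low=(low[0]=0,low[1]=3,low[2]=0,low[3]=4,low[4]=?,low[5]=0,low[6]=5,low[7]=?,low[8]=?); scc=(scc[0]=0,scc[1]=1,scc[2]=0,scc[3]=?,scc[4]=?,scc[5]=0,scc[6]=2,scc[7]=?,scc[8]=?)
step 6: low=(low[0]=0,low[1]=3,low[2]=0,low[3]=4,low[4]=?,low[5]=0,low[6]=5,low[7]=6,low[8]=?); scc=(scc[0]=0,scc[1]=1,scc[2]=0,scc[3]=?,scc[4]=?,scc[5]=0,scc[6]=2,scc[7]=3,scc[8]=?)
step 7: low=(low[0]=0,low[1]=3,low[2]=0,low[3]=4,low[4]=?,low[5]=0,low[6]=5,low[7]=6,low[8]=?); scc=(scc[0]=0,scc[1]=1,scc[2]=0,scc[3]=4,scc[4]=?,scc[5]=0,scc[6]=2,scc[7]=3,scc[8]=?)
step 8: low=(low[0]=0,low[1]=3,low[2]=0,low[3]=4,low[4]=7,low[5]=0,low[6]=5,low[7]=6,low[8]=?); scc=(scc[0]=0,scc[1]=1,scc[2]=0,scc[3]=4,scc[4]=5,scc[5]=0,scc[6]=2,scc[7]=3,scc[8]=?)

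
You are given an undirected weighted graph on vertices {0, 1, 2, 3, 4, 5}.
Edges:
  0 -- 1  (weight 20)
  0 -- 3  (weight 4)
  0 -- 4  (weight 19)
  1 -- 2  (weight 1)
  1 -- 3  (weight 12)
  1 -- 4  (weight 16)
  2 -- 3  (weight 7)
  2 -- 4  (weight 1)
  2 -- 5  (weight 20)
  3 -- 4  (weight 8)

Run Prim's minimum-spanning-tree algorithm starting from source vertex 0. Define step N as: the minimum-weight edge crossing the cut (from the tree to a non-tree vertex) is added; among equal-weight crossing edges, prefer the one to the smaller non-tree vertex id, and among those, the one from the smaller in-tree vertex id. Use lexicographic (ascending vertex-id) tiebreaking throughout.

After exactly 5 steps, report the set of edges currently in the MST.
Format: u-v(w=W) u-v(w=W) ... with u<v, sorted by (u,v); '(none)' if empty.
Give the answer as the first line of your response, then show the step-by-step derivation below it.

0-3(w=4) 1-2(w=1) 2-3(w=7) 2-4(w=1) 2-5(w=20)

step 1: add edge 0-3 (w=4); MST = {0-3(w=4)}
step 2: add edge 2-3 (w=7); MST = {0-3(w=4) 2-3(w=7)}
step 3: add edge 1-2 (w=1); MST = {0-3(w=4) 1-2(w=1) 2-3(w=7)}
step 4: add edge 2-4 (w=1); MST = {0-3(w=4) 1-2(w=1) 2-3(w=7) 2-4(w=1)}
step 5: add edge 2-5 (w=20); MST = {0-3(w=4) 1-2(w=1) 2-3(w=7) 2-4(w=1) 2-5(w=20)}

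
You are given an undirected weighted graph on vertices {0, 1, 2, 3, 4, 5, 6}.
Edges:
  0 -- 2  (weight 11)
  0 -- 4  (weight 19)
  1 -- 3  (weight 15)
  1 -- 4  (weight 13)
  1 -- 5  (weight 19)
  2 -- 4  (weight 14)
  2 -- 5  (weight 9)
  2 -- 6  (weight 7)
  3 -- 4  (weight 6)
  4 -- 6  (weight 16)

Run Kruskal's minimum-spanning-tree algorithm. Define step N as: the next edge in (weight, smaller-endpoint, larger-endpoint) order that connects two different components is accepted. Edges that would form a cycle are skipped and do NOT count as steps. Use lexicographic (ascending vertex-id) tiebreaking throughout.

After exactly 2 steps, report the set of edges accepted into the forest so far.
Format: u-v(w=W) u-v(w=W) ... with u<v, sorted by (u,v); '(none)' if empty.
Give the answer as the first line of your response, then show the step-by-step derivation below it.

2-6(w=7) 3-4(w=6)

step 1: add edge 3-4 (w=6); MST = {3-4(w=6)}
step 2: add edge 2-6 (w=7); MST = {2-6(w=7) 3-4(w=6)}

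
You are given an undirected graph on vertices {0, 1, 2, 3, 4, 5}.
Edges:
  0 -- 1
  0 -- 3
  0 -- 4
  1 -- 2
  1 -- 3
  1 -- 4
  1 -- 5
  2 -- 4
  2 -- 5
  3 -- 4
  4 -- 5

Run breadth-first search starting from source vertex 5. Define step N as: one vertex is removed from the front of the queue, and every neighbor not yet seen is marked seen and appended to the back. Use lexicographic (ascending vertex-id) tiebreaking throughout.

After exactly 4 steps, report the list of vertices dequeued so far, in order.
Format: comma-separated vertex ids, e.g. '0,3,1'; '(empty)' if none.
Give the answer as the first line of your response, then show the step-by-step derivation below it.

5,1,2,4

step 1: dequeue 5; queue=[1,2,4]; order=5
step 2: dequeue 1; queue=[2,4,0,3]; order=5,1
step 3: dequeue 2; queue=[4,0,3]; order=5,1,2
step 4: dequeue 4; queue=[0,3]; order=5,1,2,4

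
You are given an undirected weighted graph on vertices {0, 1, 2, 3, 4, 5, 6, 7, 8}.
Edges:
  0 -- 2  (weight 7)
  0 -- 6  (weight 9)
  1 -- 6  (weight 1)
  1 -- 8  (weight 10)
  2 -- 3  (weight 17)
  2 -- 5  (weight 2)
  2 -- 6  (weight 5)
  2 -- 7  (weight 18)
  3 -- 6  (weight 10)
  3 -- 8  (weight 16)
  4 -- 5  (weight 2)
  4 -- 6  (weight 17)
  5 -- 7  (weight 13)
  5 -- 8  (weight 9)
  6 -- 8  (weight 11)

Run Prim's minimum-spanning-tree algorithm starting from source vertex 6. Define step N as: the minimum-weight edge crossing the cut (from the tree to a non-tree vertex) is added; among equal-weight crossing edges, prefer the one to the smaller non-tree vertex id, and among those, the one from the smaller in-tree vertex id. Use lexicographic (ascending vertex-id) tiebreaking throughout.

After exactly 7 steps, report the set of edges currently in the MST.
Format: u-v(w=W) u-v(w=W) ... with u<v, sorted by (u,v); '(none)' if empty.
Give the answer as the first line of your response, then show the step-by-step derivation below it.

0-2(w=7) 1-6(w=1) 2-5(w=2) 2-6(w=5) 3-6(w=10) 4-5(w=2) 5-8(w=9)

step 1: add edge 1-6 (w=1); MST = {1-6(w=1)}
step 2: add edge 2-6 (w=5); MST = {1-6(w=1) 2-6(w=5)}
step 3: add edge 2-5 (w=2); MST = {1-6(w=1) 2-5(w=2) 2-6(w=5)}
step 4: add edge 4-5 (w=2); MST = {1-6(w=1) 2-5(w=2) 2-6(w=5) 4-5(w=2)}
step 5: add edge 0-2 (w=7); MST = {0-2(w=7) 1-6(w=1) 2-5(w=2) 2-6(w=5) 4-5(w=2)}
step 6: add edge 5-8 (w=9); MST = {0-2(w=7) 1-6(w=1) 2-5(w=2) 2-6(w=5) 4-5(w=2) 5-8(w=9)}
step 7: add edge 3-6 (w=10); MST = {0-2(w=7) 1-6(w=1) 2-5(w=2) 2-6(w=5) 3-6(w=10) 4-5(w=2) 5-8(w=9)}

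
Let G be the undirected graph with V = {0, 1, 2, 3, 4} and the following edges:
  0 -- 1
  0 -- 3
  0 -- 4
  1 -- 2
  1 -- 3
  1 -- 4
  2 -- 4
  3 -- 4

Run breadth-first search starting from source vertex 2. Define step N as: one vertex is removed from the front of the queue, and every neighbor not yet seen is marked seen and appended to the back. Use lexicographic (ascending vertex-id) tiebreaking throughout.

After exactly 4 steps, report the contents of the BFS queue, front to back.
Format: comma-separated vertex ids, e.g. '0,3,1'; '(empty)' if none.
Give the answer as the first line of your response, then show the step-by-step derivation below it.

3

step 1: dequeue 2; queue=[1,4]; order=2
step 2: dequeue 1; queue=[4,0,3]; order=2,1
step 3: dequeue 4; queue=[0,3]; order=2,1,4
step 4: dequeue 0; queue=[3]; order=2,1,4,0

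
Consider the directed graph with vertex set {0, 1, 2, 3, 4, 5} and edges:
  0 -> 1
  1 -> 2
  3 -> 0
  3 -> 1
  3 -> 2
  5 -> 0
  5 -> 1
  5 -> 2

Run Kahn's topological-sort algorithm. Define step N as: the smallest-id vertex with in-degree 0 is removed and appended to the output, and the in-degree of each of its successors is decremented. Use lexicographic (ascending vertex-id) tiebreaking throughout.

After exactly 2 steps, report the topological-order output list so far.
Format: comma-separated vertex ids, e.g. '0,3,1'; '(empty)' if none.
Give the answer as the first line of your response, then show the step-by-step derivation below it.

3,4

step 1: output 3; order=[3]; indeg=(1,2,2,0,0,0)
step 2: output 4; order=[3,4]; indeg=(1,2,2,0,0,0)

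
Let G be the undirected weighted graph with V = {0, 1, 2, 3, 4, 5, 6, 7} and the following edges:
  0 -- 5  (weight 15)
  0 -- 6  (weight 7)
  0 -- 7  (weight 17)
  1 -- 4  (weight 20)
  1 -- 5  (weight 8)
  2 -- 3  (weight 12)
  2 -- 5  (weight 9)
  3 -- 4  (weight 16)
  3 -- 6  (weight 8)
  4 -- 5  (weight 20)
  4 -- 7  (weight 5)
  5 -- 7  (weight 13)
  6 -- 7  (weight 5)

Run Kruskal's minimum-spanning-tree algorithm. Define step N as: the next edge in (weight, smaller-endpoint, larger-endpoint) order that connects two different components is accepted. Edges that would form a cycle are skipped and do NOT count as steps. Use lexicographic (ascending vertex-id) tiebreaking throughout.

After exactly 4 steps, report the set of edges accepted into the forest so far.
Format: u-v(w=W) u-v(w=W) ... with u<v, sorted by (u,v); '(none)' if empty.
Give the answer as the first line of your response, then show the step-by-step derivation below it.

0-6(w=7) 1-5(w=8) 4-7(w=5) 6-7(w=5)

step 1: add edge 4-7 (w=5); MST = {4-7(w=5)}
step 2: add edge 6-7 (w=5); MST = {4-7(w=5) 6-7(w=5)}
step 3: add edge 0-6 (w=7); MST = {0-6(w=7) 4-7(w=5) 6-7(w=5)}
step 4: add edge 1-5 (w=8); MST = {0-6(w=7) 1-5(w=8) 4-7(w=5) 6-7(w=5)}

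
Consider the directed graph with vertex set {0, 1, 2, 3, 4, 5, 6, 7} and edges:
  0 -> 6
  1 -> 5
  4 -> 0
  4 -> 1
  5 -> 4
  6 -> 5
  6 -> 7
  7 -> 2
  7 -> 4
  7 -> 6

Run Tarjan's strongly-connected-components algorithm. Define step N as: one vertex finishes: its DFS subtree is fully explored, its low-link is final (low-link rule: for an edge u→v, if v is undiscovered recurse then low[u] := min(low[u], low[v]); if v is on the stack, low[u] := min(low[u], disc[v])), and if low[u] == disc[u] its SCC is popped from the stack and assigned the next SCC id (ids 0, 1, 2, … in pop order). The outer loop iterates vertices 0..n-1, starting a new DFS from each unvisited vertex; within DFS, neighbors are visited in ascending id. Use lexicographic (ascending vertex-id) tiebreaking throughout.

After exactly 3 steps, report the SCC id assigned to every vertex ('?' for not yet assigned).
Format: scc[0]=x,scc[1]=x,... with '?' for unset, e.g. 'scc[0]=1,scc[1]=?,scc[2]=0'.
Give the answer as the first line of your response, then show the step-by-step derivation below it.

scc[0]=?,scc[1]=?,scc[2]=?,scc[3]=?,scc[4]=?,scc[5]=?,scc[6]=?,scc[7]=?

step 1: low=(low[0]=0,low[1]=2,low[2]=?,low[3]=?,low[4]=0,low[5]=2,low[6]=1,low[7]=?); scc=(scc[0]=?,scc[1]=?,scc[2]=?,scc[3]=?,scc[4]=?,scc[5]=?,scc[6]=?,scc[7]=?)
step 2: low=(low[0]=0,low[1]=2,low[2]=?,low[3]=?,low[4]=0,low[5]=2,low[6]=1,low[7]=?); scc=(scc[0]=?,scc[1]=?,scc[2]=?,scc[3]=?,scc[4]=?,scc[5]=?,scc[6]=?,scc[7]=?)
step 3: low=(low[0]=0,low[1]=2,low[2]=?,low[3]=?,low[4]=0,low[5]=0,low[6]=1,low[7]=?); scc=(scc[0]=?,scc[1]=?,scc[2]=?,scc[3]=?,scc[4]=?,scc[5]=?,scc[6]=?,scc[7]=?)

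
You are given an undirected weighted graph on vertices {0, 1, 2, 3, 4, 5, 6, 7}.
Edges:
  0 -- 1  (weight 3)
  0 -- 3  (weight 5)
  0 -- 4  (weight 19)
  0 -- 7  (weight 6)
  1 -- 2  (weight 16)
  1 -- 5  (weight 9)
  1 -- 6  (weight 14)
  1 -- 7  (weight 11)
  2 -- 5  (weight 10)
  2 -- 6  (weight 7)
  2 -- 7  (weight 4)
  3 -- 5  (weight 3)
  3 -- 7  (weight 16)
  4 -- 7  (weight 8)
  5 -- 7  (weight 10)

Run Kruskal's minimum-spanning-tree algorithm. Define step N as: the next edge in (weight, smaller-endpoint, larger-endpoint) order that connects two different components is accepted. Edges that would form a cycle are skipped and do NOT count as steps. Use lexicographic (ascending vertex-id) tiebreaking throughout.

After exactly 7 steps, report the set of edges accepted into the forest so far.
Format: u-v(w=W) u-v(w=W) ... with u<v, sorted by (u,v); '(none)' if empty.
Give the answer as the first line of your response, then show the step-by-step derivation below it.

0-1(w=3) 0-3(w=5) 0-7(w=6) 2-6(w=7) 2-7(w=4) 3-5(w=3) 4-7(w=8)

step 1: add edge 0-1 (w=3); MST = {0-1(w=3)}
step 2: add edge 3-5 (w=3); MST = {0-1(w=3) 3-5(w=3)}
step 3: add edge 2-7 (w=4); MST = {0-1(w=3) 2-7(w=4) 3-5(w=3)}
step 4: add edge 0-3 (w=5); MST = {0-1(w=3) 0-3(w=5) 2-7(w=4) 3-5(w=3)}
step 5: add edge 0-7 (w=6); MST = {0-1(w=3) 0-3(w=5) 0-7(w=6) 2-7(w=4) 3-5(w=3)}
step 6: add edge 2-6 (w=7); MST = {0-1(w=3) 0-3(w=5) 0-7(w=6) 2-6(w=7) 2-7(w=4) 3-5(w=3)}
step 7: add edge 4-7 (w=8); MST = {0-1(w=3) 0-3(w=5) 0-7(w=6) 2-6(w=7) 2-7(w=4) 3-5(w=3) 4-7(w=8)}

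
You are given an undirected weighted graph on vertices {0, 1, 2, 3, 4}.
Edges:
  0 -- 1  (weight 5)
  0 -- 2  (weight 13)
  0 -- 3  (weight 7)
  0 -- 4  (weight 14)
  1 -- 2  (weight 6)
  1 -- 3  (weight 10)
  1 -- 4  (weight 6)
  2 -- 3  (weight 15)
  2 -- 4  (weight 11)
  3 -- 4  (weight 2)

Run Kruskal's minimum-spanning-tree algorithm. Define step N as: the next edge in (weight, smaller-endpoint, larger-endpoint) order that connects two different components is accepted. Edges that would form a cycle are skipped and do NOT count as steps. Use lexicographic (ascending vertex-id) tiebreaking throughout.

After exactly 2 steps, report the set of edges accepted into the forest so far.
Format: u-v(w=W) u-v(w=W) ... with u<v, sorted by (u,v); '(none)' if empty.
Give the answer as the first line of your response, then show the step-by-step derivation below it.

0-1(w=5) 3-4(w=2)

step 1: add edge 3-4 (w=2); MST = {3-4(w=2)}
step 2: add edge 0-1 (w=5); MST = {0-1(w=5) 3-4(w=2)}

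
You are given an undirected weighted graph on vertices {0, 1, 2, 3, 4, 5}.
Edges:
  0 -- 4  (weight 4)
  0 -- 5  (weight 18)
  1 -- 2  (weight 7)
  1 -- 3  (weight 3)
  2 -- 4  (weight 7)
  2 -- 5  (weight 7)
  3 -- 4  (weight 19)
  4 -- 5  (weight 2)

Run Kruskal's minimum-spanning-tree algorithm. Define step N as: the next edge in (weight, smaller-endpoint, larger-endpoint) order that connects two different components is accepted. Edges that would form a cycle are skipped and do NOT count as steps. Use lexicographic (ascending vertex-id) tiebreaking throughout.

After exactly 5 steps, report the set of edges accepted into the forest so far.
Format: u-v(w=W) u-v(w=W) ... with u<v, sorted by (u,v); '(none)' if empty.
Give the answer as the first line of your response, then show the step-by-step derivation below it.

0-4(w=4) 1-2(w=7) 1-3(w=3) 2-4(w=7) 4-5(w=2)

step 1: add edge 4-5 (w=2); MST = {4-5(w=2)}
step 2: add edge 1-3 (w=3); MST = {1-3(w=3) 4-5(w=2)}
step 3: add edge 0-4 (w=4); MST = {0-4(w=4) 1-3(w=3) 4-5(w=2)}
step 4: add edge 1-2 (w=7); MST = {0-4(w=4) 1-2(w=7) 1-3(w=3) 4-5(w=2)}
step 5: add edge 2-4 (w=7); MST = {0-4(w=4) 1-2(w=7) 1-3(w=3) 2-4(w=7) 4-5(w=2)}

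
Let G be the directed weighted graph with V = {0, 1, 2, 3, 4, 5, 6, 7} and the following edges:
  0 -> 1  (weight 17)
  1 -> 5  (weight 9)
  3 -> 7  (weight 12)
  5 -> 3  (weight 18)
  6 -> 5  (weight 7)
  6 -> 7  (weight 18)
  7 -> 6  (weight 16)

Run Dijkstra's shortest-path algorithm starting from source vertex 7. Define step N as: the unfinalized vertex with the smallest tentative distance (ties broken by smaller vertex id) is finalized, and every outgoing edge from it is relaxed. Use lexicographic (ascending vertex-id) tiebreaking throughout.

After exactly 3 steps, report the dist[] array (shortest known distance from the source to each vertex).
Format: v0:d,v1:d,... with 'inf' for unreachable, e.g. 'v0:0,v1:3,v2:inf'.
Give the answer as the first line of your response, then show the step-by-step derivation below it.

v0:inf,v1:inf,v2:inf,v3:41,v4:inf,v5:23,v6:16,v7:0

step 1: dist = v0:inf,v1:inf,v2:inf,v3:inf,v4:inf,v5:inf,v6:16,v7:0
step 2: dist = v0:inf,v1:inf,v2:inf,v3:inf,v4:inf,v5:23,v6:16,v7:0
step 3: dist = v0:inf,v1:inf,v2:inf,v3:41,v4:inf,v5:23,v6:16,v7:0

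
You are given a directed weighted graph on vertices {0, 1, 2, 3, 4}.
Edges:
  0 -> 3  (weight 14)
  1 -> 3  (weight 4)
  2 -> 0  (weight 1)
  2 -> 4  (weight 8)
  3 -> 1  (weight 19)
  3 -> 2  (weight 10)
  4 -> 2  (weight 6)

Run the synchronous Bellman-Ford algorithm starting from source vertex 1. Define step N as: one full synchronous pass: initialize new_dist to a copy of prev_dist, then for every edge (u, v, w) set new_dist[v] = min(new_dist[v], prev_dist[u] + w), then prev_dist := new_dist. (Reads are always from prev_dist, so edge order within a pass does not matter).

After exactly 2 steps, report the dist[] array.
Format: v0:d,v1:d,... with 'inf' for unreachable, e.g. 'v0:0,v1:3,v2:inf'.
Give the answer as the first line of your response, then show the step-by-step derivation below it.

v0:inf,v1:0,v2:14,v3:4,v4:inf

step 1: dist = v0:inf,v1:0,v2:inf,v3:4,v4:inf
step 2: dist = v0:inf,v1:0,v2:14,v3:4,v4:inf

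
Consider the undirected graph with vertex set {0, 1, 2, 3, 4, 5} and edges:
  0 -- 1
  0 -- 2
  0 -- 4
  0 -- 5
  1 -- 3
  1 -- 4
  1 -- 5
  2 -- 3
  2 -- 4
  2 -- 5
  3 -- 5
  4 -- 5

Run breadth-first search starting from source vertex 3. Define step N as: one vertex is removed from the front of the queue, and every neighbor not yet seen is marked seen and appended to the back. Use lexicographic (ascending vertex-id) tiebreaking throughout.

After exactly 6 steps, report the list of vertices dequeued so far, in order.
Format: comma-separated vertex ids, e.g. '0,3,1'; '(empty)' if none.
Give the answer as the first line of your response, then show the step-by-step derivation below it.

3,1,2,5,0,4

step 1: dequeue 3; queue=[1,2,5]; order=3
step 2: dequeue 1; queue=[2,5,0,4]; order=3,1
step 3: dequeue 2; queue=[5,0,4]; order=3,1,2
step 4: dequeue 5; queue=[0,4]; order=3,1,2,5
step 5: dequeue 0; queue=[4]; order=3,1,2,5,0
step 6: dequeue 4; queue=[(empty)]; order=3,1,2,5,0,4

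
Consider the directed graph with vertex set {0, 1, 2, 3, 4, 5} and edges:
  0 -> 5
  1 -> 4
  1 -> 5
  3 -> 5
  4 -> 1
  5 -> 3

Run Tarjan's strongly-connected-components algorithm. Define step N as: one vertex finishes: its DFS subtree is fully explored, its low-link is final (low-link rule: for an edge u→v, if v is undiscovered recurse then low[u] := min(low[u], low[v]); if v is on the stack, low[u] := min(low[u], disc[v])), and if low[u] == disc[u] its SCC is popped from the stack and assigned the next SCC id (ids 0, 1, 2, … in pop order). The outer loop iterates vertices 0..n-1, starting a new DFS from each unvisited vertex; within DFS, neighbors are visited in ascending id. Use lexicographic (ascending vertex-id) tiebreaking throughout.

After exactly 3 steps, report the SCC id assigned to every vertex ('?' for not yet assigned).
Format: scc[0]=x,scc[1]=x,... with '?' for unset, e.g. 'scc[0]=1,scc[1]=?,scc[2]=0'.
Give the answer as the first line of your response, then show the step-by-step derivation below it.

scc[0]=1,scc[1]=?,scc[2]=?,scc[3]=0,scc[4]=?,scc[5]=0

step 1: low=(low[0]=0,low[1]=?,low[2]=?,low[3]=1,low[4]=?,low[5]=1); scc=(scc[0]=?,scc[1]=?,scc[2]=?,scc[3]=?,scc[4]=?,scc[5]=?)
step 2: low=(low[0]=0,low[1]=?,low[2]=?,low[3]=1,low[4]=?,low[5]=1); scc=(scc[0]=?,scc[1]=?,scc[2]=?,scc[3]=0,scc[4]=?,scc[5]=0)
step 3: low=(low[0]=0,low[1]=?,low[2]=?,low[3]=1,low[4]=?,low[5]=1); scc=(scc[0]=1,scc[1]=?,scc[2]=?,scc[3]=0,scc[4]=?,scc[5]=0)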